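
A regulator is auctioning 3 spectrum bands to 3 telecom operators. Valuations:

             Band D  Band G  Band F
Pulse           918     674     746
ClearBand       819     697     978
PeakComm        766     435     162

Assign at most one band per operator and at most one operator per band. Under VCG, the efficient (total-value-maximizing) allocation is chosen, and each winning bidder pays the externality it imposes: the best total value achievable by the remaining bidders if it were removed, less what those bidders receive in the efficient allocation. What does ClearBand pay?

Efficient allocation: Pulse→Band G ($674M), ClearBand→Band F ($978M), PeakComm→Band D ($766M); total welfare W = $2418M.
ClearBand receives Band F at value $978M, so the others get W − 978 = $1440M.
Without ClearBand: best allocation of the remaining 2 bidders over all 3 bands is Pulse→Band F ($746M), PeakComm→Band D ($766M), total $1512M.
VCG payment = (others' best without ClearBand) − (others' welfare with ClearBand) = 1512 − 1440 = $72M.

ClearBand pays $72M.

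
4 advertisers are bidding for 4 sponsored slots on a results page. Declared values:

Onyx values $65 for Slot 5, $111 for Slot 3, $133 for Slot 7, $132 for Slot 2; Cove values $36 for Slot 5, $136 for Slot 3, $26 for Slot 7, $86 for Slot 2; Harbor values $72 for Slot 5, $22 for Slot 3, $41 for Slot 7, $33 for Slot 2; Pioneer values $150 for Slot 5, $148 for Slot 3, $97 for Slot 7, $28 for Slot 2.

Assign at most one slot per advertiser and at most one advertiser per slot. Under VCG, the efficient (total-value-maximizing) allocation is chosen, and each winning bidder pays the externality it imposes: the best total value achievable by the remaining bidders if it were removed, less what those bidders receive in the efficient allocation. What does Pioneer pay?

Efficient allocation: Onyx→Slot 2 ($132), Cove→Slot 3 ($136), Harbor→Slot 7 ($41), Pioneer→Slot 5 ($150); total welfare W = $459.
Pioneer receives Slot 5 at value $150, so the others get W − 150 = $309.
Without Pioneer: best allocation of the remaining 3 bidders over all 4 slots is Onyx→Slot 7 ($133), Cove→Slot 3 ($136), Harbor→Slot 5 ($72), total $341.
VCG payment = (others' best without Pioneer) − (others' welfare with Pioneer) = 341 − 309 = $32.

Pioneer pays $32.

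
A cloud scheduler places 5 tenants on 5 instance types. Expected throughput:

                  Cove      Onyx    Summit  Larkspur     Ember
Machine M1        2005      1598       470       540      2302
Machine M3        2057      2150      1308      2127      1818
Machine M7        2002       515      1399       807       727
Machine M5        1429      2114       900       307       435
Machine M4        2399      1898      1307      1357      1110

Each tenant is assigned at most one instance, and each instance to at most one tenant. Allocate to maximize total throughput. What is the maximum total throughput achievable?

Maximum total: 10341 ops/s

Optimal: Cove→Machine M4 (2399 ops/s), Onyx→Machine M5 (2114 ops/s), Summit→Machine M7 (1399 ops/s), Larkspur→Machine M3 (2127 ops/s), Ember→Machine M1 (2302 ops/s) — total 2399+2114+1399+2127+2302 = 10341 ops/s.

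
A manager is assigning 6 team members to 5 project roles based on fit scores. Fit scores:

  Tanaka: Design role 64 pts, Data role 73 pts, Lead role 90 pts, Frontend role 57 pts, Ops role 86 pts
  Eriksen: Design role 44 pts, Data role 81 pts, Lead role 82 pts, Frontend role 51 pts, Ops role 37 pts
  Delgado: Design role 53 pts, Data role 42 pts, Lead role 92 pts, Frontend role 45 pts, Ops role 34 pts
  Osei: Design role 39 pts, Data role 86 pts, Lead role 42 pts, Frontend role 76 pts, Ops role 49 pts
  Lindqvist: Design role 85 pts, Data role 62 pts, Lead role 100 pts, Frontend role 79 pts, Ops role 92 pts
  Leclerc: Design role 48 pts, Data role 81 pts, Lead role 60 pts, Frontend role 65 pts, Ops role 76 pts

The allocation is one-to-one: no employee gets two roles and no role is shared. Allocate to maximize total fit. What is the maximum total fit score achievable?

This is the linear assignment problem.
Optimal: Lindqvist→Design role (85 pts), Eriksen→Data role (81 pts), Delgado→Lead role (92 pts), Osei→Frontend role (76 pts), Tanaka→Ops role (86 pts) — total 85+81+92+76+86 = 420 pts.
Column-greedy (each role in turn goes to its best remaining employee) gives 414 pts, worse by 6.
Swapping Delgado↔Eriksen (Delgado→Data role 42 pts, Eriksen→Lead role 82 pts) loses 49.

Max total: 420 pts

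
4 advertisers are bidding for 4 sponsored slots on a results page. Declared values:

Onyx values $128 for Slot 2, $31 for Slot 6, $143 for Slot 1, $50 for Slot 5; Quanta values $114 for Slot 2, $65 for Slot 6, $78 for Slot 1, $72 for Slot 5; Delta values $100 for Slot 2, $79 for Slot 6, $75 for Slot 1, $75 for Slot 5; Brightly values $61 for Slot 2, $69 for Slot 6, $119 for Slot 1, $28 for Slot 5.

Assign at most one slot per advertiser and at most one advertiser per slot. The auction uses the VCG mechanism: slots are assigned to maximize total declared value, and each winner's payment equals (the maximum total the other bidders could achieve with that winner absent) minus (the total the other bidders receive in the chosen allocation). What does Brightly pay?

Brightly pays $4.

Efficient allocation: Onyx→Slot 1 ($143), Quanta→Slot 2 ($114), Delta→Slot 5 ($75), Brightly→Slot 6 ($69); total welfare W = $401.
Brightly receives Slot 6 at value $69, so the others get W − 69 = $332.
Without Brightly: best allocation of the remaining 3 bidders over all 4 slots is Onyx→Slot 1 ($143), Quanta→Slot 2 ($114), Delta→Slot 6 ($79), total $336.
VCG payment = (others' best without Brightly) − (others' welfare with Brightly) = 336 − 332 = $4.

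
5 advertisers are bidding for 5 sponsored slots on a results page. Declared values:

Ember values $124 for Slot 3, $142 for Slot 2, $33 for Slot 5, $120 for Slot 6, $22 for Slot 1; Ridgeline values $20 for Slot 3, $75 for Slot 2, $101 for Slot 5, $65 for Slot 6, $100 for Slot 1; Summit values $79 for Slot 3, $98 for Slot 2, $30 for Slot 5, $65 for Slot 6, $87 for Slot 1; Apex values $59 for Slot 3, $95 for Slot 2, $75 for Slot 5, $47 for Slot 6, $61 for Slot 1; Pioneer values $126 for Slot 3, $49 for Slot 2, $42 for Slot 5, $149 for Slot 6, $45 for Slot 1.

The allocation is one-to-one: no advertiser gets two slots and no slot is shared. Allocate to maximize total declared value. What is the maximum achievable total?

Maximum total: $556

This is the linear assignment problem.
Optimal: Ember→Slot 3 ($124), Ridgeline→Slot 5 ($101), Summit→Slot 1 ($87), Apex→Slot 2 ($95), Pioneer→Slot 6 ($149) — total 124+101+87+95+149 = $556.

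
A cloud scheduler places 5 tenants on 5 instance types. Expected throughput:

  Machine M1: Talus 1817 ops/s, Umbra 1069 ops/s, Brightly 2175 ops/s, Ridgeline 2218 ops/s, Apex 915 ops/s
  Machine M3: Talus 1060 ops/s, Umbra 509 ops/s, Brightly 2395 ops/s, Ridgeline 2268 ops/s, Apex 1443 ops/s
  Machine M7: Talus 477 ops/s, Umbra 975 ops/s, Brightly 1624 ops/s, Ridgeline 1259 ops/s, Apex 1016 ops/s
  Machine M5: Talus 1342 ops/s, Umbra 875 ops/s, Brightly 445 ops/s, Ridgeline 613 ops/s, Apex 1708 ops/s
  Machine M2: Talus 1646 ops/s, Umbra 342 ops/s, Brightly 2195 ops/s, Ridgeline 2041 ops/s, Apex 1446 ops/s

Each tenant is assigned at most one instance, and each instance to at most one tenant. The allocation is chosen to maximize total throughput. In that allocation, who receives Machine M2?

Brightly receives Machine M2.

This is the linear assignment problem.
Optimal: Talus→Machine M1 (1817 ops/s), Umbra→Machine M7 (975 ops/s), Brightly→Machine M2 (2195 ops/s), Ridgeline→Machine M3 (2268 ops/s), Apex→Machine M5 (1708 ops/s) — total 1817+975+2195+2268+1708 = 8963 ops/s.
Row-greedy (each tenant in turn takes its best remaining instance) gives 8936 ops/s, worse by 27.
Next-best assignment: Talus→Machine M2, Umbra→Machine M7, Brightly→Machine M3, Ridgeline→Machine M1, Apex→Machine M5 = 8942 ops/s.
Every other assignment is strictly worse.
Brightly's own top instance is Machine M3 (2395 ops/s), but forcing Brightly→Machine M3 and reassigning the rest optimally gives only 8942 ops/s — worse by 21.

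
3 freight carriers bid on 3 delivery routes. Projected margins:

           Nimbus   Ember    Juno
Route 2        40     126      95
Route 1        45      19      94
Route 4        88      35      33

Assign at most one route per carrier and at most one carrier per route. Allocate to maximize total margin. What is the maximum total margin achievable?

Maximum total: $308k

Optimal: Nimbus→Route 4 ($88k), Ember→Route 2 ($126k), Juno→Route 1 ($94k) — total 88+126+94 = $308k.
Every other assignment is strictly worse.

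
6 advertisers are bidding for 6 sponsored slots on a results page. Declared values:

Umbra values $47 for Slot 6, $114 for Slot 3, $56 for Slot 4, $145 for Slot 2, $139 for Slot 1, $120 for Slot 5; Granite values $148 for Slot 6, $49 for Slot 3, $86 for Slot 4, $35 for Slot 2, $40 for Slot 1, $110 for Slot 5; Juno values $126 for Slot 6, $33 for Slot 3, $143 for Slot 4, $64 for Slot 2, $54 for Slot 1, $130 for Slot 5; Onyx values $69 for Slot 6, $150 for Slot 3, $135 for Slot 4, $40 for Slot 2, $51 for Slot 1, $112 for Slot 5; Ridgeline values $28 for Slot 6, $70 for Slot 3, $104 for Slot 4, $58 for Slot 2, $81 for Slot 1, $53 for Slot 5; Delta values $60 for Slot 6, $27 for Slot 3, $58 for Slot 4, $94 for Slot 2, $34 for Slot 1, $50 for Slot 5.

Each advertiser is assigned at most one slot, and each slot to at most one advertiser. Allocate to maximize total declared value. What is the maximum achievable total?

Maximum total: $765

This is a one-to-one assignment (maximum-weight bipartite matching).
Optimal: Umbra→Slot 1 ($139), Granite→Slot 6 ($148), Juno→Slot 5 ($130), Onyx→Slot 3 ($150), Ridgeline→Slot 4 ($104), Delta→Slot 2 ($94) — total 139+148+130+150+104+94 = $765.
Max-entry greedy (repeatedly take the single best remaining cell) gives $717, worse by 48.
Next-best assignment: Umbra→Slot 5, Granite→Slot 6, Juno→Slot 4, Onyx→Slot 3, Ridgeline→Slot 1, Delta→Slot 2 = $736.
Swapping Granite↔Umbra (Granite→Slot 1 $40, Umbra→Slot 6 $47) loses 200.
Every other assignment is strictly worse.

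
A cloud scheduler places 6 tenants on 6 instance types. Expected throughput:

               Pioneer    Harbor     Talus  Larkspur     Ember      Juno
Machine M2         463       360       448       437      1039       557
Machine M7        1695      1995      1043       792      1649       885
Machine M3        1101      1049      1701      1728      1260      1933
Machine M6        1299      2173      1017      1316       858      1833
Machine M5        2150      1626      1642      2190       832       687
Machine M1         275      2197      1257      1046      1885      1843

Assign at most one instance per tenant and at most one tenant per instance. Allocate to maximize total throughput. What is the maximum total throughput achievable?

Optimal: Pioneer→Machine M7 (1695 ops/s), Harbor→Machine M1 (2197 ops/s), Talus→Machine M3 (1701 ops/s), Larkspur→Machine M5 (2190 ops/s), Ember→Machine M2 (1039 ops/s), Juno→Machine M6 (1833 ops/s) — total 1695+2197+1701+2190+1039+1833 = 10655 ops/s.
Column-greedy (each instance in turn goes to its best remaining tenant) gives 9690 ops/s, worse by 965.
Next-best assignment: Pioneer→Machine M7, Harbor→Machine M6, Talus→Machine M3, Larkspur→Machine M5, Ember→Machine M2, Juno→Machine M1 = 10641 ops/s.
Checked against all permutations: 10655 ops/s is optimal.

Max total: 10655 ops/s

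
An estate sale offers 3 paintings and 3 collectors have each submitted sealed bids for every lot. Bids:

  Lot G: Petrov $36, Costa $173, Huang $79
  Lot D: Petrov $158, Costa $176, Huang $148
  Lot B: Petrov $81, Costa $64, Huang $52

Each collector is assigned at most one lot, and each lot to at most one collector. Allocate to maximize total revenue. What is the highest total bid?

Optimal: Petrov→Lot B ($81), Costa→Lot G ($173), Huang→Lot D ($148) — total 81+173+148 = $402.
Swapping Costa↔Huang (Costa→Lot D $176, Huang→Lot G $79) loses 66.
Every other assignment is strictly worse.

Maximum total: $402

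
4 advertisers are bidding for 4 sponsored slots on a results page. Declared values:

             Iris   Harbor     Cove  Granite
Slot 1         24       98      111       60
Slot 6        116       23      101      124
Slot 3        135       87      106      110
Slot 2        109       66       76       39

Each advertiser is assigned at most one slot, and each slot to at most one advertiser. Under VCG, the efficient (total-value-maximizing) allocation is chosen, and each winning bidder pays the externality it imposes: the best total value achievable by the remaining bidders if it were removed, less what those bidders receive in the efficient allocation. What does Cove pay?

Efficient allocation: Iris→Slot 2 ($109), Harbor→Slot 1 ($98), Cove→Slot 3 ($106), Granite→Slot 6 ($124); total welfare W = $437.
Cove receives Slot 3 at value $106, so the others get W − 106 = $331.
Without Cove: best allocation of the remaining 3 bidders over all 4 slots is Iris→Slot 3 ($135), Harbor→Slot 1 ($98), Granite→Slot 6 ($124), total $357.
VCG payment = (others' best without Cove) − (others' welfare with Cove) = 357 − 331 = $26.

Cove pays $26.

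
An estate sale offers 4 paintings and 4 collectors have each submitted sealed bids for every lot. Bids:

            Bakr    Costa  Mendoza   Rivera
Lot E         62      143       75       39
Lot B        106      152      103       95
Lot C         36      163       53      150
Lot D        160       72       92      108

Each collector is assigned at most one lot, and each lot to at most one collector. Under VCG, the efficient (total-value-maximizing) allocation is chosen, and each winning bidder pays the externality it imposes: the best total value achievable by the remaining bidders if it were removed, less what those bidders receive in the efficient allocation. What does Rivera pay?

Rivera pays $20.

Efficient allocation: Bakr→Lot D ($160), Costa→Lot E ($143), Mendoza→Lot B ($103), Rivera→Lot C ($150); total welfare W = $556.
Rivera receives Lot C at value $150, so the others get W − 150 = $406.
Without Rivera: best allocation of the remaining 3 bidders over all 4 lots is Bakr→Lot D ($160), Costa→Lot C ($163), Mendoza→Lot B ($103), total $426.
VCG payment = (others' best without Rivera) − (others' welfare with Rivera) = 426 − 406 = $20.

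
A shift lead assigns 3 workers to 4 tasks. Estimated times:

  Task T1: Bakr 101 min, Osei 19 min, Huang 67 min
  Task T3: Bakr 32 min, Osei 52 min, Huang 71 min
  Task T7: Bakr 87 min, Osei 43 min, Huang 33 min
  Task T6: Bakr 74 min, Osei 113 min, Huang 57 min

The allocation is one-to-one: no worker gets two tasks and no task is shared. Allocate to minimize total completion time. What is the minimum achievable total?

Optimal: Bakr→Task T3 (32 min), Osei→Task T1 (19 min), Huang→Task T7 (33 min) — total 32+19+33 = 84 min.
Next-best assignment: Bakr→Task T3, Osei→Task T1, Huang→Task T6 = 108 min.
Every other assignment is strictly worse.

Minimum total: 84 min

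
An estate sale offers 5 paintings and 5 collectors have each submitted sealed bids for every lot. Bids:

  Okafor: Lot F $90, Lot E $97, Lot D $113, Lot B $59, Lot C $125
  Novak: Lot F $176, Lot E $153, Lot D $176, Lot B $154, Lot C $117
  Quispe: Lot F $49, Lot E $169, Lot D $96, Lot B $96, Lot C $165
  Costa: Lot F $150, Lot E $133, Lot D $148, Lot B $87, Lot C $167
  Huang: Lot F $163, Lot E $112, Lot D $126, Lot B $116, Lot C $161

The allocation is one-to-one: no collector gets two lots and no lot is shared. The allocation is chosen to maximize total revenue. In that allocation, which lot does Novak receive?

Optimal: Okafor→Lot D ($113), Novak→Lot B ($154), Quispe→Lot E ($169), Costa→Lot C ($167), Huang→Lot F ($163) — total 113+154+169+167+163 = $766.
Column-greedy (each lot in turn goes to its best remaining collector) gives $734, worse by 32.
Swapping Novak↔Okafor (Novak→Lot D $176, Okafor→Lot B $59) loses 32.
Checked against all permutations: $766 is optimal.
Novak's own top lot is Lot F ($176), but forcing Novak→Lot F and reassigning the rest optimally gives only $741 — worse by 25.

Novak receives Lot B.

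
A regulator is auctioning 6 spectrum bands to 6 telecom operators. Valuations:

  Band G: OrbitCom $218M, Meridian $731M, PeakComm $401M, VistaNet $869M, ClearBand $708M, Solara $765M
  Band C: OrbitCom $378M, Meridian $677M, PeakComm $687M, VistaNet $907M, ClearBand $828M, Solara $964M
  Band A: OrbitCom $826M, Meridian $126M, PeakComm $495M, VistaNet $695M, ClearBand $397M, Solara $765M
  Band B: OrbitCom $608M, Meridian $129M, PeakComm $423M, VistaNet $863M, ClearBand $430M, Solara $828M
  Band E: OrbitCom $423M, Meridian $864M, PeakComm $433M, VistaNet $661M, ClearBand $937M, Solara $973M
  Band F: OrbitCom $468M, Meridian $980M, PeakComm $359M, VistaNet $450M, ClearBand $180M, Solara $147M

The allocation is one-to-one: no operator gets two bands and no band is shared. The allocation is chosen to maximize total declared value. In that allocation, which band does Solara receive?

Optimal: OrbitCom→Band A ($826M), Meridian→Band F ($980M), PeakComm→Band C ($687M), VistaNet→Band G ($869M), ClearBand→Band E ($937M), Solara→Band B ($828M) — total 826+980+687+869+937+828 = $5127M.
Column-greedy (each band in turn goes to its best remaining operator) gives $4312M, worse by 815.
Swapping Meridian↔VistaNet (Meridian→Band G $731M, VistaNet→Band F $450M) loses 668.
Solara's own top band is Band E ($973M), but forcing Solara→Band E and reassigning the rest optimally gives only $5037M — worse by 90.

Solara receives Band B.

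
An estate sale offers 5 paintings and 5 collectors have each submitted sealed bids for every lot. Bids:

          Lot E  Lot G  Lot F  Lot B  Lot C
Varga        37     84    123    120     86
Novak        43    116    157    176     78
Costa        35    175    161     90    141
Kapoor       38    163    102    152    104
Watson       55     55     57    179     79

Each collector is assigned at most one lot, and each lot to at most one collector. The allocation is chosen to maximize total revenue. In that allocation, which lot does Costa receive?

This is a one-to-one assignment (maximum-weight bipartite matching).
Optimal: Varga→Lot E ($37), Novak→Lot F ($157), Costa→Lot C ($141), Kapoor→Lot G ($163), Watson→Lot B ($179) — total 37+157+141+163+179 = $677.
Max-entry greedy (repeatedly take the single best remaining cell) gives $652, worse by 25.
Costa's own top lot is Lot G ($175), but forcing Costa→Lot G and reassigning the rest optimally gives only $652 — worse by 25.

Costa receives Lot C.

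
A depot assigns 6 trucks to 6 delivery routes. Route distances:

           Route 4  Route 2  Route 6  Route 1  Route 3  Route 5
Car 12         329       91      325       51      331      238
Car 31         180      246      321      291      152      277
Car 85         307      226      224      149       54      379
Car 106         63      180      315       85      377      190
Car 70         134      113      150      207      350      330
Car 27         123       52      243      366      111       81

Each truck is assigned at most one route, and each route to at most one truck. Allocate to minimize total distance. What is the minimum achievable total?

Minimum total: 641 km

Optimal: Car 12→Route 2 (91 km), Car 31→Route 4 (180 km), Car 85→Route 3 (54 km), Car 106→Route 1 (85 km), Car 70→Route 6 (150 km), Car 27→Route 5 (81 km) — total 91+180+54+85+150+81 = 641 km.
Row-greedy (each truck in turn takes its cheapest remaining route) gives 684 km, worse by 43.
Every other assignment is strictly worse.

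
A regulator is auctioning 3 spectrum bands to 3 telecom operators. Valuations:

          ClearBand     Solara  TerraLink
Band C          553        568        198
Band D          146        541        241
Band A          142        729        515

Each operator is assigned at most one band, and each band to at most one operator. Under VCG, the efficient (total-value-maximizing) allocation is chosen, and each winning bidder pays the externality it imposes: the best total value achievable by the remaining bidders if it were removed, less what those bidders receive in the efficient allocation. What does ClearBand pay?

Efficient allocation: ClearBand→Band C ($553M), Solara→Band D ($541M), TerraLink→Band A ($515M); total welfare W = $1609M.
ClearBand receives Band C at value $553M, so the others get W − 553 = $1056M.
Without ClearBand: best allocation of the remaining 2 bidders over all 3 bands is Solara→Band C ($568M), TerraLink→Band A ($515M), total $1083M.
VCG payment = (others' best without ClearBand) − (others' welfare with ClearBand) = 1083 − 1056 = $27M.

ClearBand pays $27M.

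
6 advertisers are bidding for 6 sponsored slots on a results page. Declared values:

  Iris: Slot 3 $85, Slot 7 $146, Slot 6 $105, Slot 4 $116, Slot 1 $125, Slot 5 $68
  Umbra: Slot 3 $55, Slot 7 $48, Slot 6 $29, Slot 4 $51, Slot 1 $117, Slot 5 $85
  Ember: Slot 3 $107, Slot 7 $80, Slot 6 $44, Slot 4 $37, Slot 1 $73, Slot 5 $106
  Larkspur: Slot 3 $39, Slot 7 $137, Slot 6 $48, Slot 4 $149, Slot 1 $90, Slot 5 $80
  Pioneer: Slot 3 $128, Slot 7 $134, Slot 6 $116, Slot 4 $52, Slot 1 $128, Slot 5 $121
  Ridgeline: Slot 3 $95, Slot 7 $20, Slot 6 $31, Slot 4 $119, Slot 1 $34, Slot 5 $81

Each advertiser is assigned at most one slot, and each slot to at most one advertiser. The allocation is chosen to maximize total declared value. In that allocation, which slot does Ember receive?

Optimal: Iris→Slot 7 ($146), Umbra→Slot 1 ($117), Ember→Slot 5 ($106), Larkspur→Slot 4 ($149), Pioneer→Slot 6 ($116), Ridgeline→Slot 3 ($95) — total 146+117+106+149+116+95 = $729.
Max-entry greedy (repeatedly take the single best remaining cell) gives $677, worse by 52.
Ember's own top slot is Slot 3 ($107), but forcing Ember→Slot 3 and reassigning the rest optimally gives only $716 — worse by 13.

Ember receives Slot 5.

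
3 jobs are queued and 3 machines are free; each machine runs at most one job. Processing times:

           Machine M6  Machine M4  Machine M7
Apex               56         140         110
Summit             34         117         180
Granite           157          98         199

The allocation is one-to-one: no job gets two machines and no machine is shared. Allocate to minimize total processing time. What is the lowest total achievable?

Optimal: Apex→Machine M7 (110 min), Summit→Machine M6 (34 min), Granite→Machine M4 (98 min) — total 110+34+98 = 242 min.
Swapping Granite↔Summit (Granite→Machine M6 157 min, Summit→Machine M4 117 min) adds 142.
Checked against all permutations: 242 min is optimal.

Min total: 242 min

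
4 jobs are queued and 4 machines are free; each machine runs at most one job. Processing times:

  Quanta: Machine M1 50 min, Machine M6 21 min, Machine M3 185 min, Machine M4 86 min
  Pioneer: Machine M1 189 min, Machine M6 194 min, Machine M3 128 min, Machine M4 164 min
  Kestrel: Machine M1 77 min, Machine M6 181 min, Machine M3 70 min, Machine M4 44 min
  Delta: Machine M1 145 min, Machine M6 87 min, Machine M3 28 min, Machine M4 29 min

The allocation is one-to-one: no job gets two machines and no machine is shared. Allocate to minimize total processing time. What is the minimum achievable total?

Minimum total: 255 min

Treat this as an assignment problem: match each job to one machine.
Optimal: Quanta→Machine M6 (21 min), Pioneer→Machine M3 (128 min), Kestrel→Machine M1 (77 min), Delta→Machine M4 (29 min) — total 21+128+77+29 = 255 min.
Column-greedy (each machine in turn goes to its cheapest remaining job) gives 371 min, worse by 116.
Next-best assignment: Quanta→Machine M6, Pioneer→Machine M1, Kestrel→Machine M4, Delta→Machine M3 = 282 min.
Every other assignment is strictly worse.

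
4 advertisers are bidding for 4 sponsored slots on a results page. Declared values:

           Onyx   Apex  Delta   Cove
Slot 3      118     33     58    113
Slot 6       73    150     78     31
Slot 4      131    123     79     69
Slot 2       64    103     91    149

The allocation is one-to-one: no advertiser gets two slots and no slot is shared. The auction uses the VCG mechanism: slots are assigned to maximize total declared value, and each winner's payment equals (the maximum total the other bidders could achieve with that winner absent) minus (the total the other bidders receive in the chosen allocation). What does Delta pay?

Delta pays $13.

Efficient allocation: Onyx→Slot 3 ($118), Apex→Slot 6 ($150), Delta→Slot 4 ($79), Cove→Slot 2 ($149); total welfare W = $496.
Delta receives Slot 4 at value $79, so the others get W − 79 = $417.
Without Delta: best allocation of the remaining 3 bidders over all 4 slots is Onyx→Slot 4 ($131), Apex→Slot 6 ($150), Cove→Slot 2 ($149), total $430.
VCG payment = (others' best without Delta) − (others' welfare with Delta) = 430 − 417 = $13.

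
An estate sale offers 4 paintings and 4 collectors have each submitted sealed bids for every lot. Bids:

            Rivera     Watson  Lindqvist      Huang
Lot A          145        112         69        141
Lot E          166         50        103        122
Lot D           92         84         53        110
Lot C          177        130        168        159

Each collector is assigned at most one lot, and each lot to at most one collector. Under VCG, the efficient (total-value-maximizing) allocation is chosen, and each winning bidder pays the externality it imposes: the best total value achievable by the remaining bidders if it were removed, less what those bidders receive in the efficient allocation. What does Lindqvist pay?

Lindqvist pays $46.

Efficient allocation: Rivera→Lot E ($166), Watson→Lot D ($84), Lindqvist→Lot C ($168), Huang→Lot A ($141); total welfare W = $559.
Lindqvist receives Lot C at value $168, so the others get W − 168 = $391.
Without Lindqvist: best allocation of the remaining 3 bidders over all 4 lots is Rivera→Lot E ($166), Watson→Lot A ($112), Huang→Lot C ($159), total $437.
VCG payment = (others' best without Lindqvist) − (others' welfare with Lindqvist) = 437 − 391 = $46.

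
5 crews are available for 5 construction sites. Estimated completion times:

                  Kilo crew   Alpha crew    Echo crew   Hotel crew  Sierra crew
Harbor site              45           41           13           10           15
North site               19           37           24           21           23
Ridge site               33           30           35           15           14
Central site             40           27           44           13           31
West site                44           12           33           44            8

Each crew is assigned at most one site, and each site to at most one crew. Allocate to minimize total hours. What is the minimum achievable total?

This is the linear assignment problem.
Optimal: Kilo crew→North site (19 hours), Alpha crew→West site (12 hours), Echo crew→Harbor site (13 hours), Hotel crew→Central site (13 hours), Sierra crew→Ridge site (14 hours) — total 19+12+13+13+14 = 71 hours.
Min-entry greedy (repeatedly take the single cheapest remaining cell) gives 99 hours, worse by 28.

Minimum total: 71 hours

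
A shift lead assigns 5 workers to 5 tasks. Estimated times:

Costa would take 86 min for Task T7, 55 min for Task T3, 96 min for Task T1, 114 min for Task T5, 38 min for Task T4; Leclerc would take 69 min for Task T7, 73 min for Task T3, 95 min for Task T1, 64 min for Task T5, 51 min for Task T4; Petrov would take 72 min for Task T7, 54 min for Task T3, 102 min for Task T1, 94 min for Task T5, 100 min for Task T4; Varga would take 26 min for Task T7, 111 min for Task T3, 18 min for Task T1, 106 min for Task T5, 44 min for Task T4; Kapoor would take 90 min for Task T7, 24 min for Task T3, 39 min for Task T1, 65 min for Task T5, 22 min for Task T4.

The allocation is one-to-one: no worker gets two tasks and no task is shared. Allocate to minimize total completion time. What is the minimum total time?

Optimal: Costa→Task T4 (38 min), Leclerc→Task T5 (64 min), Petrov→Task T7 (72 min), Varga→Task T1 (18 min), Kapoor→Task T3 (24 min) — total 38+64+72+18+24 = 216 min.
Column-greedy (each task in turn goes to its cheapest remaining worker) gives 277 min, worse by 61.
Swapping Leclerc↔Costa (Leclerc→Task T4 51 min, Costa→Task T5 114 min) adds 63.
Every other assignment is strictly worse.

Minimum total: 216 min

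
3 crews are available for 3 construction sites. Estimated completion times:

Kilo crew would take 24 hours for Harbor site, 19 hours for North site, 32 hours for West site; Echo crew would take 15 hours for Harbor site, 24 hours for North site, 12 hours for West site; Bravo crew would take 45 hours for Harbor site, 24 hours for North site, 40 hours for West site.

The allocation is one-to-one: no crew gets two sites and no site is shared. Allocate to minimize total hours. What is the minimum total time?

Minimum total: 60 hours

This is the linear assignment problem.
Optimal: Kilo crew→Harbor site (24 hours), Echo crew→West site (12 hours), Bravo crew→North site (24 hours) — total 24+12+24 = 60 hours.
Min-entry greedy (repeatedly take the single cheapest remaining cell) gives 76 hours, worse by 16.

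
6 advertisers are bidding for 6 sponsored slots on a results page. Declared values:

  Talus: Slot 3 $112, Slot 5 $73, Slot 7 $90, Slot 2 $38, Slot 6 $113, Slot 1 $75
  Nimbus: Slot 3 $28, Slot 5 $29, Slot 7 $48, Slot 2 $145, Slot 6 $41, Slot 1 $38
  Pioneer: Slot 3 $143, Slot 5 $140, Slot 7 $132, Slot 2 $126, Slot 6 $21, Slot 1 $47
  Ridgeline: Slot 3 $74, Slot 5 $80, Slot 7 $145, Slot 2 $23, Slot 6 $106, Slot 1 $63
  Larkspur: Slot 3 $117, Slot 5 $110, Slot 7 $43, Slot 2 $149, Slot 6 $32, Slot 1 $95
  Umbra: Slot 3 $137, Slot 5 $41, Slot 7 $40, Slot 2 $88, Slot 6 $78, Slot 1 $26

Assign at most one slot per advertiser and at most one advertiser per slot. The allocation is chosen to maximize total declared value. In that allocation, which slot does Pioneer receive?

Pioneer receives Slot 5.

This is a one-to-one assignment (maximum-weight bipartite matching).
Optimal: Talus→Slot 6 ($113), Nimbus→Slot 2 ($145), Pioneer→Slot 5 ($140), Ridgeline→Slot 7 ($145), Larkspur→Slot 1 ($95), Umbra→Slot 3 ($137) — total 113+145+140+145+95+137 = $775.
Row-greedy (each advertiser in turn takes its best remaining slot) gives $682, worse by 93.
Next-best assignment: Talus→Slot 6, Nimbus→Slot 1, Pioneer→Slot 5, Ridgeline→Slot 7, Larkspur→Slot 2, Umbra→Slot 3 = $722.
Swapping Larkspur↔Pioneer (Larkspur→Slot 5 $110, Pioneer→Slot 1 $47) loses 78.
Pioneer's own top slot is Slot 3 ($143), but forcing Pioneer→Slot 3 and reassigning the rest optimally gives only $696 — worse by 79.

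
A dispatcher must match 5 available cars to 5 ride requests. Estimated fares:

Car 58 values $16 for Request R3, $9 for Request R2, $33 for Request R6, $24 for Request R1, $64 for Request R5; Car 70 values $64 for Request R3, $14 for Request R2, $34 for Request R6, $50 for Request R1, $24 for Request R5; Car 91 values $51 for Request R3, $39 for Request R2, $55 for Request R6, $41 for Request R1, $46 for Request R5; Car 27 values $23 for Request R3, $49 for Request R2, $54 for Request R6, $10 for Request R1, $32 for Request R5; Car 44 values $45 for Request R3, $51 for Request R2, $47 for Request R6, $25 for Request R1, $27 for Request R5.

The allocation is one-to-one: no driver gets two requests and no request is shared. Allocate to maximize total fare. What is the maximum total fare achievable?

Max total: $274

This is a one-to-one assignment (maximum-weight bipartite matching).
Optimal: Car 58→Request R5 ($64), Car 70→Request R3 ($64), Car 91→Request R1 ($41), Car 27→Request R6 ($54), Car 44→Request R2 ($51) — total 64+64+41+54+51 = $274.
Column-greedy (each request in turn goes to its best remaining driver) gives $226, worse by 48.
Swapping Car 27↔Car 58 (Car 27→Request R5 $32, Car 58→Request R6 $33) loses 53.
Every other assignment is strictly worse.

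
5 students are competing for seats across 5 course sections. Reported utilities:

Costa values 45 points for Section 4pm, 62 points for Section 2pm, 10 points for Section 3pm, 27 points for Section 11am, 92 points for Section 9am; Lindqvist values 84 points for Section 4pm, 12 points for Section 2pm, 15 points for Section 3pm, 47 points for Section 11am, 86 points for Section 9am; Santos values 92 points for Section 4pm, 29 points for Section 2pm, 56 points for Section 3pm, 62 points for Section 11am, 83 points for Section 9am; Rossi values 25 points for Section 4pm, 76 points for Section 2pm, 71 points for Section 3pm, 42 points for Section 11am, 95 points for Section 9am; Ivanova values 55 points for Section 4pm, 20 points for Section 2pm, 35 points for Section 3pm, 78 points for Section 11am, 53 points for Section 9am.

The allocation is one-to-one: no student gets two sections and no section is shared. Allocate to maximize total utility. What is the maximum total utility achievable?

Max total: 389 points

Optimal: Costa→Section 2pm (62 points), Lindqvist→Section 9am (86 points), Santos→Section 4pm (92 points), Rossi→Section 3pm (71 points), Ivanova→Section 11am (78 points) — total 62+86+92+71+78 = 389 points.
Swapping Costa↔Ivanova (Costa→Section 11am 27 points, Ivanova→Section 2pm 20 points) loses 93.
Checked against all permutations: 389 points is optimal.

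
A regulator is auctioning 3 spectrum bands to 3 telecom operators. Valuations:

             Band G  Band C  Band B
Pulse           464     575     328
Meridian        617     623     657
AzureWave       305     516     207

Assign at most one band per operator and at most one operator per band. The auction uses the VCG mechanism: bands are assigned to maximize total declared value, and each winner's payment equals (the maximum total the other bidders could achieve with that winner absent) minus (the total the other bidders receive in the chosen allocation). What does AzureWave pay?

AzureWave pays $111M.

Efficient allocation: Pulse→Band G ($464M), Meridian→Band B ($657M), AzureWave→Band C ($516M); total welfare W = $1637M.
AzureWave receives Band C at value $516M, so the others get W − 516 = $1121M.
Without AzureWave: best allocation of the remaining 2 bidders over all 3 bands is Pulse→Band C ($575M), Meridian→Band B ($657M), total $1232M.
VCG payment = (others' best without AzureWave) − (others' welfare with AzureWave) = 1232 − 1121 = $111M.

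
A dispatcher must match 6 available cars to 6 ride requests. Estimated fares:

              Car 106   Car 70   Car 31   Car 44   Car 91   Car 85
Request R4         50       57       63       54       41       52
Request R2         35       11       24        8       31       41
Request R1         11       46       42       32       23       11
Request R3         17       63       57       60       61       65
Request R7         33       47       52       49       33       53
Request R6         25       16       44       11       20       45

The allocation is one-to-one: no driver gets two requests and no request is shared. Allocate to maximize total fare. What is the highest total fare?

Maximum total: $299

Optimal: Car 106→Request R2 ($35), Car 70→Request R1 ($46), Car 31→Request R4 ($63), Car 44→Request R7 ($49), Car 91→Request R3 ($61), Car 85→Request R6 ($45) — total 35+46+63+49+61+45 = $299.
Next-best assignment: Car 106→Request R2, Car 70→Request R1, Car 31→Request R7, Car 44→Request R4, Car 91→Request R3, Car 85→Request R6 = $293.
No other one-to-one assignment exceeds $299.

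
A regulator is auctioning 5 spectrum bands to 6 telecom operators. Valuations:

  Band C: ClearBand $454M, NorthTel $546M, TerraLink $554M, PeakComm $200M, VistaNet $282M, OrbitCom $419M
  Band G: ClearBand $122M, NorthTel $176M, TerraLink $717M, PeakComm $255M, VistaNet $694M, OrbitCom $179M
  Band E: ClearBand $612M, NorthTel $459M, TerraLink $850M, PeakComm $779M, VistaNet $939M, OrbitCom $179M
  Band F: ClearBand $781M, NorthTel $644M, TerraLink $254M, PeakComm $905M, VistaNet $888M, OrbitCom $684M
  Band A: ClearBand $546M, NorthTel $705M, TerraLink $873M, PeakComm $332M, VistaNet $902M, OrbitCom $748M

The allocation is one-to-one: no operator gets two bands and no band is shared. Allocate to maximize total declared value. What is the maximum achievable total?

Maximum total: $3855M

This is the linear assignment problem.
Optimal: NorthTel→Band C ($546M), TerraLink→Band G ($717M), VistaNet→Band E ($939M), PeakComm→Band F ($905M), OrbitCom→Band A ($748M) — total 546+717+939+905+748 = $3855M.
Max-entry greedy (repeatedly take the single best remaining cell) gives $3442M, worse by 413.
Next-best assignment: ClearBand→Band C, TerraLink→Band G, VistaNet→Band E, PeakComm→Band F, OrbitCom→Band A = $3763M.
Swapping NorthTel↔PeakComm (NorthTel→Band F $644M, PeakComm→Band C $200M) loses 607.
Checked against all permutations: $3855M is optimal.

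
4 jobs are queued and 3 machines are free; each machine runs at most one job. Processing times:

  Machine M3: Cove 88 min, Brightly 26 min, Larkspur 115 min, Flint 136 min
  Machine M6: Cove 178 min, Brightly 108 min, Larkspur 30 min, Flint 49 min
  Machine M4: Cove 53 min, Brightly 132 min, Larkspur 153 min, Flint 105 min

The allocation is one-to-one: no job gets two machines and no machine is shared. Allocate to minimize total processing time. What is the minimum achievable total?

This is the linear assignment problem.
Optimal: Brightly→Machine M3 (26 min), Larkspur→Machine M6 (30 min), Cove→Machine M4 (53 min) — total 26+30+53 = 109 min.
Next-best assignment: Brightly→Machine M3, Flint→Machine M6, Cove→Machine M4 = 128 min.
Swapping Cove↔Brightly (Cove→Machine M3 88 min, Brightly→Machine M4 132 min) adds 141.
Every other assignment is strictly worse.

Min total: 109 min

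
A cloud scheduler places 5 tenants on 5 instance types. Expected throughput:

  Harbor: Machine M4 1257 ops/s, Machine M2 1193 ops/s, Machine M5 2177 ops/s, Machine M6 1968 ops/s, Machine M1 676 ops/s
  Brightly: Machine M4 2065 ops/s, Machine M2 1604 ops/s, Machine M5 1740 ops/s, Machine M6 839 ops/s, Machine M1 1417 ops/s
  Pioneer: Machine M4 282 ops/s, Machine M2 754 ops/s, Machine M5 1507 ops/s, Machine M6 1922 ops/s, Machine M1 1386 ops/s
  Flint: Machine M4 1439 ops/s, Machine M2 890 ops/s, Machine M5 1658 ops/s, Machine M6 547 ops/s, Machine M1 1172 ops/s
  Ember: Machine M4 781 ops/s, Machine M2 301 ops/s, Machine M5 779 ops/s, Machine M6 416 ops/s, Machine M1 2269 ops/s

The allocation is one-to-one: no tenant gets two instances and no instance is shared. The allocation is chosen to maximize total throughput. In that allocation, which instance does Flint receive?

Flint receives Machine M4.

Optimal: Harbor→Machine M5 (2177 ops/s), Brightly→Machine M2 (1604 ops/s), Pioneer→Machine M6 (1922 ops/s), Flint→Machine M4 (1439 ops/s), Ember→Machine M1 (2269 ops/s) — total 2177+1604+1922+1439+2269 = 9411 ops/s.
No other one-to-one assignment exceeds 9411 ops/s.
Flint's own top instance is Machine M5 (1658 ops/s), but forcing Flint→Machine M5 and reassigning the rest optimally gives only 9107 ops/s — worse by 304.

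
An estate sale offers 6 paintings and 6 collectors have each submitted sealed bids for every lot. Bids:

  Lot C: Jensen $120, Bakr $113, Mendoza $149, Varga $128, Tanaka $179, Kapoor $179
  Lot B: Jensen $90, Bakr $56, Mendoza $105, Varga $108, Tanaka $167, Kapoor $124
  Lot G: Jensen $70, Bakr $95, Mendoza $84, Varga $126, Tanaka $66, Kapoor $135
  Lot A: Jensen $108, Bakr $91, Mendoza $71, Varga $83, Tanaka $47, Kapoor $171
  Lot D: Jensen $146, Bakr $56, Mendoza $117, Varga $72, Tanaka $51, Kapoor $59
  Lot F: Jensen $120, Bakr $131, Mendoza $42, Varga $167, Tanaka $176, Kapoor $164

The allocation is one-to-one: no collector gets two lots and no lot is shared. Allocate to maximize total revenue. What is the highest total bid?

This is a one-to-one assignment (maximum-weight bipartite matching).
Optimal: Jensen→Lot D ($146), Bakr→Lot G ($95), Mendoza→Lot C ($149), Varga→Lot F ($167), Tanaka→Lot B ($167), Kapoor→Lot A ($171) — total 146+95+149+167+167+171 = $895.
Max-entry greedy (repeatedly take the single best remaining cell) gives $863, worse by 32.

Maximum total: $895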